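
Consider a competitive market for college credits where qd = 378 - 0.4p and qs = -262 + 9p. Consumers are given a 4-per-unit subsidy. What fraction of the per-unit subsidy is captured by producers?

Producer share = 2/47

Pre-subsidy: 378 - 0.4p = -262 + 9p gives p* = 3200/47, q* = 16486/47.
With the rebate, buyers effectively pay pb = ps − 4, where ps is the price sellers receive.
Demand in terms of ps becomes qd = 378 − 0.4(ps − 4) = 379.6 - 0.4ps. Setting this equal to supply: 379.6 - 0.4ps = -262 + 9ps, so ps = 3208/47.
Buyers pay pb = 3208/47 − 4 = 3020/47; q' = -262 + 9·(3208/47) = 16558/47.
Buyers' price falls by p* − pb = 3200/47 − 3020/47 = 180/47; sellers' price rises by ps − p* = 3208/47 − 3200/47 = 8/47.
So producers capture (8/47)/4 = 2/47 of each unit of subsidy.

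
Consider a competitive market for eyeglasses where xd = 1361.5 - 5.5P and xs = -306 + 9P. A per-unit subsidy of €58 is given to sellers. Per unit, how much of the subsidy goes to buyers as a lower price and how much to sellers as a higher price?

Pre-subsidy: 1361.5 - 5.5P = -306 + 9P gives P* = 115, x* = 729.
With the subsidy, sellers receive Ps = Pb + 58 for each unit, where Pb is the price buyers pay.
Supply in terms of Pb becomes xs = -306 + 9(Pb + 58) = 216 + 9Pb. Setting this equal to demand: 1361.5 - 5.5Pb = 216 + 9Pb, so Pb = 79.
Sellers receive Ps = 79 + 58 = 137; x' = 1361.5 − 5.5·79 = 927.
Buyers' price falls by P* − Pb = 115 − 79 = 36; sellers' price rises by Ps − P* = 137 − 115 = 22.

Buyers gain €36 per unit; sellers gain €22 per unit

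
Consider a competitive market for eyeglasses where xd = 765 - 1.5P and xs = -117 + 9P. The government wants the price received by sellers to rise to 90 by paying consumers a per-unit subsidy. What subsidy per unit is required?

At a seller price of 90, quantity supplied is -117 + 9·90 = 693.
Buyers absorb 693 only when they pay Pb with 765 − 1.5·Pb = 693, i.e. Pb = 48.
s = Ps − Pb = 90 − 48 = 42.

Required subsidy s = 42 per unit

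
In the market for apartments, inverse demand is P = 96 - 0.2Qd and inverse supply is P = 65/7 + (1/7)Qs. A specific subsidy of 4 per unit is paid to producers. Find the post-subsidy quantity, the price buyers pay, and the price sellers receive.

Pre-subsidy: 96 - 0.2Q = 65/7 + (1/7)Q gives Q* = 3035/12 and P* = 545/12.
With the subsidy, sellers receive Ps = Pb + 4 for each unit, where Pb is the price buyers pay.
On the curves, Pb = 96 - 0.2Q and Ps = 65/7 + (1/7)Q; the wedge Ps − Pb = 4 gives 65/7 + (1/7)Q − (96 - 0.2Q) = 4, so Q' = 3175/12.
Then Pb = 96 − 0.2·(3175/12) = 517/12 and Ps = 65/7 + (1/7)·(3175/12) = 565/12.

Q' = 3175/12; buyers pay 517/12; sellers receive 565/12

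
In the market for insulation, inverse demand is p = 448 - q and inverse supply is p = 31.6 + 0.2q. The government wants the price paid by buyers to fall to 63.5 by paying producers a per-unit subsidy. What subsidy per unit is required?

At a buyer price of 63.5, quantity demanded is 448 − 1·63.5 = 384.5.
Sellers supply 384.5 only when they receive ps = 31.6 + 0.2·384.5 = 108.5.
s = ps − pb = 108.5 − 63.5 = 45.

Required subsidy s = 45 per unit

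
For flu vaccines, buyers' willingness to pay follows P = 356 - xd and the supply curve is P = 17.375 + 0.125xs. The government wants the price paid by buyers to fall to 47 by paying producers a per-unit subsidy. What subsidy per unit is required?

Required subsidy s = 9 per unit

At a buyer price of 47, quantity demanded is 356 − 1·47 = 309.
Sellers supply 309 only when they receive Ps = 17.375 + 0.125·309 = 56.
s = Ps − Pb = 56 − 47 = 9.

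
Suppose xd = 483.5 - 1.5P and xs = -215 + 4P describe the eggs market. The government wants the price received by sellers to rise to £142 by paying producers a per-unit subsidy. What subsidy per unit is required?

At a seller price of 142, quantity supplied is -215 + 4·142 = 353.
Buyers absorb 353 only when they pay Pb with 483.5 − 1.5·Pb = 353, i.e. Pb = 87.
s = Ps − Pb = 142 − 87 = 55.

Required subsidy s = £55 per unit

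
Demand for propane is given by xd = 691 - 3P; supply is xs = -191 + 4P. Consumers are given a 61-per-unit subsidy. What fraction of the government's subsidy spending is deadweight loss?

Pre-subsidy: 691 - 3P = -191 + 4P gives P* = 126, x* = 313.
With the rebate, buyers effectively pay Pb = Ps − 61, where Ps is the price sellers receive.
Demand in terms of Ps becomes xd = 691 − 3(Ps − 61) = 874 - 3Ps. Setting this equal to supply: 874 - 3Ps = -191 + 4Ps, so Ps = 1065/7.
Buyers pay Pb = 1065/7 − 61 = 638/7; x' = -191 + 4·(1065/7) = 2923/7.
ΔCS = ½(313 + 2923/7)(126 − 638/7) = 623908/49; ΔPS = ½(313 + 2923/7)(1065/7 − 126) = 467931/49.
Government spending = 61 × 2923/7 = 178303/7.
DWL = ½ × 61 × (2923/7 − 313) = 22326/7; fraction = (22326/7) / (178303/7) = 366/2923.

DWL / government spending = 366/2923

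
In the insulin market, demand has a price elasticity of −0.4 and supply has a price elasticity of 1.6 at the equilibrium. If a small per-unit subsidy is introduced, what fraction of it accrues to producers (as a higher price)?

For a small subsidy around the equilibrium, the benefit split depends on the relative slopes, which at a point are proportional to the elasticities.
Buyer share = εs/(εs + |εd|) = 1.6/(1.6 + 0.4) = 0.8; seller share = |εd|/(εs + |εd|) = 0.2.
So producers capture 0.2 of the subsidy.

Producer share = 0.2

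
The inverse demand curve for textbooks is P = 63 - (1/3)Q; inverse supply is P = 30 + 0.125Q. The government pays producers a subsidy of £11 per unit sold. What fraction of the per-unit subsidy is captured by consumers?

Consumer share = 8/11

Pre-subsidy: 63 - (1/3)Q = 30 + 0.125Q gives Q* = 72 and P* = 39.
With the subsidy, sellers receive Ps = Pb + 11 for each unit, where Pb is the price buyers pay.
On the curves, Pb = 63 - (1/3)Q and Ps = 30 + 0.125Q; the wedge Ps − Pb = 11 gives 30 + 0.125Q − (63 - (1/3)Q) = 11, so Q' = 96.
Then Pb = 63 − (1/3)·96 = 31 and Ps = 30 + 0.125·96 = 42.
Buyers' price falls by P* − Pb = 39 − 31 = 8; sellers' price rises by Ps − P* = 42 − 39 = 3.
So consumers capture 8/11 = 8/11 of each unit of subsidy.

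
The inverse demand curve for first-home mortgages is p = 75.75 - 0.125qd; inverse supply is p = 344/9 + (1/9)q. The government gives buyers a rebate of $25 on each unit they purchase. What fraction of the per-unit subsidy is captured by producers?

Pre-subsidy: 75.75 - 0.125q = 344/9 + (1/9)q gives q* = 2702/17 and p* = 950/17.
With the rebate, buyers effectively pay pb = ps − 25, where ps is the price sellers receive.
On the curves, pb = 75.75 - 0.125q and ps = 344/9 + (1/9)q; the wedge ps − pb = 25 gives 344/9 + (1/9)q − (75.75 - 0.125q) = 25, so q' = 4502/17.
Then pb = 75.75 − 0.125·(4502/17) = 725/17 and ps = 344/9 + (1/9)·(4502/17) = 1150/17.
Buyers' price falls by p* − pb = 950/17 − 725/17 = 225/17; sellers' price rises by ps − p* = 1150/17 − 950/17 = 200/17.
So producers capture (200/17)/25 = 8/17 of each unit of subsidy.

Producer share = 8/17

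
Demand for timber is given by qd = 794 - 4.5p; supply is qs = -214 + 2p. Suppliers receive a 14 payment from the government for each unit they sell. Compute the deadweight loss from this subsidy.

Pre-subsidy: 794 - 4.5p = -214 + 2p gives p* = 2016/13, q* = 1250/13.
With the subsidy, sellers receive ps = pb + 14 for each unit, where pb is the price buyers pay.
Supply in terms of pb becomes qs = -214 + 2(pb + 14) = -186 + 2pb. Setting this equal to demand: 794 - 4.5pb = -186 + 2pb, so pb = 1960/13.
Sellers receive ps = 1960/13 + 14 = 2142/13; q' = 794 − 4.5·(1960/13) = 1502/13.
The subsidy expands output by 1502/13 − 1250/13 = 252/13 past the efficient level; on those units the gap between marginal cost and willingness to pay runs from 0 up to 14.
DWL = ½ × 14 × 252/13 = 1764/13.

Deadweight loss = 1764/13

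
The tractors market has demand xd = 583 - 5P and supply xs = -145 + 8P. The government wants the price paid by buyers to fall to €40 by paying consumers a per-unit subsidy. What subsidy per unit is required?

At a buyer price of 40, quantity demanded is 583 − 5·40 = 383.
Sellers supply 383 only when they receive Ps with -145 + 8·Ps = 383, i.e. Ps = 66.
s = Ps − Pb = 66 − 40 = 26.

Required subsidy s = €26 per unit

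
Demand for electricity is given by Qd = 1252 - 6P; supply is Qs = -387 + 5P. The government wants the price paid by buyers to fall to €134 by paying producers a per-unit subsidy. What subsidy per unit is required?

Required subsidy s = €33 per unit

At a buyer price of 134, quantity demanded is 1252 − 6·134 = 448.
Sellers supply 448 only when they receive Ps with -387 + 5·Ps = 448, i.e. Ps = 167.
s = Ps − Pb = 167 − 134 = 33.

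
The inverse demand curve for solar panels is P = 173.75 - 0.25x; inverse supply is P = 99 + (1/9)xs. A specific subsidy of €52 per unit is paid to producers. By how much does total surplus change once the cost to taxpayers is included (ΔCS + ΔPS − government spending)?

Net change in total surplus = -€3744

Pre-subsidy: 173.75 - 0.25x = 99 + (1/9)x gives x* = 207 and P* = 122.
With the subsidy, sellers receive Ps = Pb + 52 for each unit, where Pb is the price buyers pay.
On the curves, Pb = 173.75 - 0.25x and Ps = 99 + (1/9)x; the wedge Ps − Pb = 52 gives 99 + (1/9)x − (173.75 - 0.25x) = 52, so x' = 351.
Then Pb = 173.75 − 0.25·351 = 86 and Ps = 99 + (1/9)·351 = 138.
ΔCS = ½(207 + 351)(122 − 86) = 10044; ΔPS = ½(207 + 351)(138 − 122) = 4464.
Government spending = 52 × 351 = 18252.
Net change = 10044 + 4464 − 18252 = -3744. The loss equals the DWL triangle ½·52·144.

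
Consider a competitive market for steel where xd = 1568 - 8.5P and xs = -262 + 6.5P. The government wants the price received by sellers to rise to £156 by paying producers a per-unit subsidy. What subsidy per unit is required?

Required subsidy s = £60 per unit

At a seller price of 156, quantity supplied is -262 + 6.5·156 = 752.
Buyers absorb 752 only when they pay Pb with 1568 − 8.5·Pb = 752, i.e. Pb = 96.
s = Ps − Pb = 156 − 96 = 60.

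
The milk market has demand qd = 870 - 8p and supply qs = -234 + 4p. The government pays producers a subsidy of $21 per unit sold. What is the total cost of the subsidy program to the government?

Government cost = $3990

Pre-subsidy: 870 - 8p = -234 + 4p gives p* = 92, q* = 134.
With the subsidy, sellers receive ps = pb + 21 for each unit, where pb is the price buyers pay.
Supply in terms of pb becomes qs = -234 + 4(pb + 21) = -150 + 4pb. Setting this equal to demand: 870 - 8pb = -150 + 4pb, so pb = 85.
Sellers receive ps = 85 + 21 = 106; q' = 870 − 8·85 = 190.
Government outlay = subsidy × quantity = 21 × 190 = 3990.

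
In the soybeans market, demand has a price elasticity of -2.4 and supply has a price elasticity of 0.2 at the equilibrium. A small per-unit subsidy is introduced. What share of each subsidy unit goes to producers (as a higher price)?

For a small subsidy around the equilibrium, the benefit split depends on the relative slopes, which at a point are proportional to the elasticities.
Buyer share = εs/(εs + |εd|) = 0.2/(0.2 + 2.4) = 1/13; seller share = |εd|/(εs + |εd|) = 12/13.
So producers capture 12/13 of the subsidy.

Producer share = 12/13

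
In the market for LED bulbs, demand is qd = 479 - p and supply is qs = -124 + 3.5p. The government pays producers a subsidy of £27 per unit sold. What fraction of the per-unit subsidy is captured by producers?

Pre-subsidy: 479 - p = -124 + 3.5p gives p* = 134, q* = 345.
With the subsidy, sellers receive ps = pb + 27 for each unit, where pb is the price buyers pay.
Supply in terms of pb becomes qs = -124 + 3.5(pb + 27) = -29.5 + 3.5pb. Setting this equal to demand: 479 - pb = -29.5 + 3.5pb, so pb = 113.
Sellers receive ps = 113 + 27 = 140; q' = 479 − 1·113 = 366.
Buyers' price falls by p* − pb = 134 − 113 = 21; sellers' price rises by ps − p* = 140 − 134 = 6.
So producers capture 6/27 = 2/9 of each unit of subsidy.

Producer share = 2/9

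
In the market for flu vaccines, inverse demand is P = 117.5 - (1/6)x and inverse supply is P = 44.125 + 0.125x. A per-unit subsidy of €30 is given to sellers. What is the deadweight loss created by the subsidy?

Pre-subsidy: 117.5 - (1/6)x = 44.125 + 0.125x gives x* = 1761/7 and P* = 529/7.
With the subsidy, sellers receive Ps = Pb + 30 for each unit, where Pb is the price buyers pay.
On the curves, Pb = 117.5 - (1/6)x and Ps = 44.125 + 0.125x; the wedge Ps − Pb = 30 gives 44.125 + 0.125x − (117.5 - (1/6)x) = 30, so x' = 2481/7.
Then Pb = 117.5 − (1/6)·(2481/7) = 409/7 and Ps = 44.125 + 0.125·(2481/7) = 619/7.
The subsidy expands output by 2481/7 − 1761/7 = 720/7 past the efficient level; on those units the gap between marginal cost and willingness to pay runs from 0 up to 30.
DWL = ½ × 30 × 720/7 = 10800/7.

Deadweight loss = 10800/7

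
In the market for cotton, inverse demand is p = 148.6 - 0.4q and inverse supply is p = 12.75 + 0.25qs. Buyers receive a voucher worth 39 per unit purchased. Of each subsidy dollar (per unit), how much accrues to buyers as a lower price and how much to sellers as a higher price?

Pre-subsidy: 148.6 - 0.4q = 12.75 + 0.25q gives q* = 209 and p* = 65.
With the rebate, buyers effectively pay pb = ps − 39, where ps is the price sellers receive.
On the curves, pb = 148.6 - 0.4q and ps = 12.75 + 0.25q; the wedge ps − pb = 39 gives 12.75 + 0.25q − (148.6 - 0.4q) = 39, so q' = 269.
Then pb = 148.6 − 0.4·269 = 41 and ps = 12.75 + 0.25·269 = 80.
Buyers' price falls by p* − pb = 65 − 41 = 24; sellers' price rises by ps − p* = 80 − 65 = 15.

Buyers gain 24 per unit; sellers gain 15 per unit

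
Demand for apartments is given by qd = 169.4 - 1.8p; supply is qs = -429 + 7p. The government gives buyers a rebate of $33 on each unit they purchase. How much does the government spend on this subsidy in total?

Pre-subsidy: 169.4 - 1.8p = -429 + 7p gives p* = 68, q* = 47.
With the rebate, buyers effectively pay pb = ps − 33, where ps is the price sellers receive.
Demand in terms of ps becomes qd = 169.4 − 1.8(ps − 33) = 228.8 - 1.8ps. Setting this equal to supply: 228.8 - 1.8ps = -429 + 7ps, so ps = 74.75.
Buyers pay pb = 74.75 − 33 = 41.75; q' = -429 + 7·74.75 = 94.25.
Government outlay = subsidy × quantity = 33 × 94.25 = 3110.25.

Government cost = $3110.25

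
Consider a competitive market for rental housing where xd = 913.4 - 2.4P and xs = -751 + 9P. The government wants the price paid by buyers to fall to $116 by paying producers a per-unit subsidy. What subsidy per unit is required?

At a buyer price of 116, quantity demanded is 913.4 − 2.4·116 = 635.
Sellers supply 635 only when they receive Ps with -751 + 9·Ps = 635, i.e. Ps = 154.
s = Ps − Pb = 154 − 116 = 38.

Required subsidy s = $38 per unit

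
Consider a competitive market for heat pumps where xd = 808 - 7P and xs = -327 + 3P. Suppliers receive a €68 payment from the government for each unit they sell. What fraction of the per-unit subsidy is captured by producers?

Producer share = 0.7

Pre-subsidy: 808 - 7P = -327 + 3P gives P* = 113.5, x* = 13.5.
With the subsidy, sellers receive Ps = Pb + 68 for each unit, where Pb is the price buyers pay.
Supply in terms of Pb becomes xs = -327 + 3(Pb + 68) = -123 + 3Pb. Setting this equal to demand: 808 - 7Pb = -123 + 3Pb, so Pb = 93.1.
Sellers receive Ps = 93.1 + 68 = 161.1; x' = 808 − 7·93.1 = 156.3.
Buyers' price falls by P* − Pb = 113.5 − 93.1 = 20.4; sellers' price rises by Ps − P* = 161.1 − 113.5 = 47.6.
So producers capture 47.6/68 = 0.7 of each unit of subsidy.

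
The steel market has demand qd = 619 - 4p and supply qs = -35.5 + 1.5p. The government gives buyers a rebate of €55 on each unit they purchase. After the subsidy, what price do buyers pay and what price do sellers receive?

Pre-subsidy: 619 - 4p = -35.5 + 1.5p gives p* = 119, q* = 143.
With the rebate, buyers effectively pay pb = ps − 55, where ps is the price sellers receive.
Demand in terms of ps becomes qd = 619 − 4(ps − 55) = 839 - 4ps. Setting this equal to supply: 839 - 4ps = -35.5 + 1.5ps, so ps = 159.
Buyers pay pb = 159 − 55 = 104; q' = -35.5 + 1.5·159 = 203.

Buyers pay €104; sellers receive €159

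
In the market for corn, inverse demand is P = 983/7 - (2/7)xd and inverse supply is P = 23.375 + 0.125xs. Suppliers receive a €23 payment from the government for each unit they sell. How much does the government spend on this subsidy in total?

Government cost = €7843

Pre-subsidy: 983/7 - (2/7)x = 23.375 + 0.125x gives x* = 285 and P* = 59.
With the subsidy, sellers receive Ps = Pb + 23 for each unit, where Pb is the price buyers pay.
On the curves, Pb = 983/7 - (2/7)x and Ps = 23.375 + 0.125x; the wedge Ps − Pb = 23 gives 23.375 + 0.125x − (983/7 - (2/7)x) = 23, so x' = 341.
Then Pb = 983/7 − (2/7)·341 = 43 and Ps = 23.375 + 0.125·341 = 66.
Government outlay = subsidy × quantity = 23 × 341 = 7843.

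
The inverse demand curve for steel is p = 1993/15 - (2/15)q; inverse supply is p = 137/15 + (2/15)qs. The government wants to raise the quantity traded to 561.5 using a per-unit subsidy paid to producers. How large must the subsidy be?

Required subsidy s = 26 per unit

At q = 561.5, from the demand curve buyers pay pb = 1993/15 − (2/15)·561.5 = 58; from the supply curve sellers need ps = 137/15 + (2/15)·561.5 = 84.
The subsidy must fill the gap: s = ps − pb = 84 − 58 = 26.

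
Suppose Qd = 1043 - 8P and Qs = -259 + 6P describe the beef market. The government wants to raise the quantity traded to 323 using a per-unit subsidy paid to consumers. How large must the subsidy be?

Required subsidy s = 7 per unit

At Q = 323, invert demand for the buyer price: Pb = (1043 − 323)/8 = 90; invert supply for the seller price: Ps = (323 − (-259))/6 = 97.
The subsidy must fill the gap: s = Ps − Pb = 97 − 90 = 7.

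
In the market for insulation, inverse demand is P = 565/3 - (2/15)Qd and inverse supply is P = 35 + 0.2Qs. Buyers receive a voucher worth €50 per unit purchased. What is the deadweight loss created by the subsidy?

Deadweight loss = €3750

Pre-subsidy: 565/3 - (2/15)Q = 35 + 0.2Q gives Q* = 460 and P* = 127.
With the rebate, buyers effectively pay Pb = Ps − 50, where Ps is the price sellers receive.
On the curves, Pb = 565/3 - (2/15)Q and Ps = 35 + 0.2Q; the wedge Ps − Pb = 50 gives 35 + 0.2Q − (565/3 - (2/15)Q) = 50, so Q' = 610.
Then Pb = 565/3 − (2/15)·610 = 107 and Ps = 35 + 0.2·610 = 157.
The subsidy expands output by 610 − 460 = 150 past the efficient level; on those units the gap between marginal cost and willingness to pay runs from 0 up to 50.
DWL = ½ × 50 × 150 = 3750.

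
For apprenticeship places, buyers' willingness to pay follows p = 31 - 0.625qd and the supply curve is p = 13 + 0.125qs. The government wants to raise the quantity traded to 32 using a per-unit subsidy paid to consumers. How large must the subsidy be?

Required subsidy s = 6 per unit

At q = 32, from the demand curve buyers pay pb = 31 − 0.625·32 = 11; from the supply curve sellers need ps = 13 + 0.125·32 = 17.
The subsidy must fill the gap: s = ps − pb = 17 − 11 = 6.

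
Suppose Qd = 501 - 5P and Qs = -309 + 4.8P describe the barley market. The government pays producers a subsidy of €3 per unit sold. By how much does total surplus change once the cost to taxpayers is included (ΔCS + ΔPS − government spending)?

Net change in total surplus = -540/49

Pre-subsidy: 501 - 5P = -309 + 4.8P gives P* = 4050/49, Q* = 4299/49.
With the subsidy, sellers receive Ps = Pb + 3 for each unit, where Pb is the price buyers pay.
Supply in terms of Pb becomes Qs = -309 + 4.8(Pb + 3) = -294.6 + 4.8Pb. Setting this equal to demand: 501 - 5Pb = -294.6 + 4.8Pb, so Pb = 3978/49.
Sellers receive Ps = 3978/49 + 3 = 4125/49; Q' = 501 − 5·(3978/49) = 4659/49.
ΔCS = ½(4299/49 + 4659/49)(4050/49 − 3978/49) = 322488/2401; ΔPS = ½(4299/49 + 4659/49)(4125/49 − 4050/49) = 335925/2401.
Government spending = 3 × 4659/49 = 13977/49.
Net change = 322488/2401 + 335925/2401 − 13977/49 = -540/49. The loss equals the DWL triangle ½·3·360/49.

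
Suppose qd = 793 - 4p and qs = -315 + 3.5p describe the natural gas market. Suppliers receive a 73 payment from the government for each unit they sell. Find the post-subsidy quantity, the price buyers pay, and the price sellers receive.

q' = 1015/3; buyers pay 341/3; sellers receive 560/3

Pre-subsidy: 793 - 4p = -315 + 3.5p gives p* = 2216/15, q* = 3031/15.
With the subsidy, sellers receive ps = pb + 73 for each unit, where pb is the price buyers pay.
Supply in terms of pb becomes qs = -315 + 3.5(pb + 73) = -59.5 + 3.5pb. Setting this equal to demand: 793 - 4pb = -59.5 + 3.5pb, so pb = 341/3.
Sellers receive ps = 341/3 + 73 = 560/3; q' = 793 − 4·(341/3) = 1015/3.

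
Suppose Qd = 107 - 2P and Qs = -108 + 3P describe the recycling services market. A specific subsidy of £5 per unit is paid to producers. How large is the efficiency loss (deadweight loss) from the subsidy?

Pre-subsidy: 107 - 2P = -108 + 3P gives P* = 43, Q* = 21.
With the subsidy, sellers receive Ps = Pb + 5 for each unit, where Pb is the price buyers pay.
Supply in terms of Pb becomes Qs = -108 + 3(Pb + 5) = -93 + 3Pb. Setting this equal to demand: 107 - 2Pb = -93 + 3Pb, so Pb = 40.
Sellers receive Ps = 40 + 5 = 45; Q' = 107 − 2·40 = 27.
The subsidy expands output by 27 − 21 = 6 past the efficient level; on those units the gap between marginal cost and willingness to pay runs from 0 up to 5.
DWL = ½ × 5 × 6 = 15.

Deadweight loss = £15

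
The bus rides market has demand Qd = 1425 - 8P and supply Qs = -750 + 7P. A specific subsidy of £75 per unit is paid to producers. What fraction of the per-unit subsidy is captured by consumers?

Pre-subsidy: 1425 - 8P = -750 + 7P gives P* = 145, Q* = 265.
With the subsidy, sellers receive Ps = Pb + 75 for each unit, where Pb is the price buyers pay.
Supply in terms of Pb becomes Qs = -750 + 7(Pb + 75) = -225 + 7Pb. Setting this equal to demand: 1425 - 8Pb = -225 + 7Pb, so Pb = 110.
Sellers receive Ps = 110 + 75 = 185; Q' = 1425 − 8·110 = 545.
Buyers' price falls by P* − Pb = 145 − 110 = 35; sellers' price rises by Ps − P* = 185 − 145 = 40.
So consumers capture 35/75 = 7/15 of each unit of subsidy.

Consumer share = 7/15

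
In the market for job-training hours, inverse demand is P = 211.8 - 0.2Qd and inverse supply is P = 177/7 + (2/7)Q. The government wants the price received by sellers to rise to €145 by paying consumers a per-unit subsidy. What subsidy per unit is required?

Required subsidy s = €17 per unit

At a seller price of 145, quantity supplied is -88.5 + 3.5·145 = 419.
Buyers absorb 419 only when they pay Pb = 211.8 − 0.2·419 = 128.
s = Ps − Pb = 145 − 128 = 17.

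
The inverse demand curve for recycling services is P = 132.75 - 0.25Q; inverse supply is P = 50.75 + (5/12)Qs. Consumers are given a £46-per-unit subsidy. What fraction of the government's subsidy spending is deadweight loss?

Pre-subsidy: 132.75 - 0.25Q = 50.75 + (5/12)Q gives Q* = 123 and P* = 102.
With the rebate, buyers effectively pay Pb = Ps − 46, where Ps is the price sellers receive.
On the curves, Pb = 132.75 - 0.25Q and Ps = 50.75 + (5/12)Q; the wedge Ps − Pb = 46 gives 50.75 + (5/12)Q − (132.75 - 0.25Q) = 46, so Q' = 192.
Then Pb = 132.75 − 0.25·192 = 84.75 and Ps = 50.75 + (5/12)·192 = 130.75.
ΔCS = ½(123 + 192)(102 − 84.75) = 2716.875; ΔPS = ½(123 + 192)(130.75 − 102) = 4528.125.
Government spending = 46 × 192 = 8832.
DWL = ½ × 46 × (192 − 123) = 1587; fraction = 1587 / 8832 = 0.1796875.

DWL / government spending = 0.1796875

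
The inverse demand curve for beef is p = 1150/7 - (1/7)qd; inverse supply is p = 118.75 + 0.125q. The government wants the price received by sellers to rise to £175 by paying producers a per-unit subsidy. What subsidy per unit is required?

At a seller price of 175, quantity supplied is -950 + 8·175 = 450.
Buyers absorb 450 only when they pay pb = 1150/7 − (1/7)·450 = 100.
s = ps − pb = 175 − 100 = 75.

Required subsidy s = £75 per unit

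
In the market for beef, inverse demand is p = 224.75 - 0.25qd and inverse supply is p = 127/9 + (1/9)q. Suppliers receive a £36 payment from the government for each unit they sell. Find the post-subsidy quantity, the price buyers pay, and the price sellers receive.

q' = 683; buyers pay £54; sellers receive £90

Pre-subsidy: 224.75 - 0.25q = 127/9 + (1/9)q gives q* = 7583/13 and p* = 1026/13.
With the subsidy, sellers receive ps = pb + 36 for each unit, where pb is the price buyers pay.
On the curves, pb = 224.75 - 0.25q and ps = 127/9 + (1/9)q; the wedge ps − pb = 36 gives 127/9 + (1/9)q − (224.75 - 0.25q) = 36, so q' = 683.
Then pb = 224.75 − 0.25·683 = 54 and ps = 127/9 + (1/9)·683 = 90.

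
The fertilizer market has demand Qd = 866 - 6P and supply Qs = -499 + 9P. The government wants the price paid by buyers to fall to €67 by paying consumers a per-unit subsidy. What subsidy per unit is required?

At a buyer price of 67, quantity demanded is 866 − 6·67 = 464.
Sellers supply 464 only when they receive Ps with -499 + 9·Ps = 464, i.e. Ps = 107.
s = Ps − Pb = 107 − 67 = 40.

Required subsidy s = €40 per unit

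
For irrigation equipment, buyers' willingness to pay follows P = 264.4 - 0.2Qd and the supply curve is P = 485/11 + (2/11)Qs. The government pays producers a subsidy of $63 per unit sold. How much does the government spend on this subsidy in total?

Pre-subsidy: 264.4 - 0.2Q = 485/11 + (2/11)Q gives Q* = 577 and P* = 149.
With the subsidy, sellers receive Ps = Pb + 63 for each unit, where Pb is the price buyers pay.
On the curves, Pb = 264.4 - 0.2Q and Ps = 485/11 + (2/11)Q; the wedge Ps − Pb = 63 gives 485/11 + (2/11)Q − (264.4 - 0.2Q) = 63, so Q' = 742.
Then Pb = 264.4 − 0.2·742 = 116 and Ps = 485/11 + (2/11)·742 = 179.
Government outlay = subsidy × quantity = 63 × 742 = 46746.

Government cost = $46746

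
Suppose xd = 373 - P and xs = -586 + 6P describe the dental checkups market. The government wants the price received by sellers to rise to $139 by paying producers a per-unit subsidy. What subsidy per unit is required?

At a seller price of 139, quantity supplied is -586 + 6·139 = 248.
Buyers absorb 248 only when they pay Pb with 373 − 1·Pb = 248, i.e. Pb = 125.
s = Ps − Pb = 139 − 125 = 14.

Required subsidy s = $14 per unit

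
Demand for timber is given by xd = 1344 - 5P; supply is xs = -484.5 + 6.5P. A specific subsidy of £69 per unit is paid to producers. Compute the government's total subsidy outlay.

Government cost = £51336

Pre-subsidy: 1344 - 5P = -484.5 + 6.5P gives P* = 159, x* = 549.
With the subsidy, sellers receive Ps = Pb + 69 for each unit, where Pb is the price buyers pay.
Supply in terms of Pb becomes xs = -484.5 + 6.5(Pb + 69) = -36 + 6.5Pb. Setting this equal to demand: 1344 - 5Pb = -36 + 6.5Pb, so Pb = 120.
Sellers receive Ps = 120 + 69 = 189; x' = 1344 − 5·120 = 744.
Government outlay = subsidy × quantity = 69 × 744 = 51336.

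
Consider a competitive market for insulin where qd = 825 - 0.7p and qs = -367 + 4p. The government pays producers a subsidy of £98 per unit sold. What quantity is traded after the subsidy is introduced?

q' = 33175/47

Pre-subsidy: 825 - 0.7p = -367 + 4p gives p* = 11920/47, q* = 30431/47.
With the subsidy, sellers receive ps = pb + 98 for each unit, where pb is the price buyers pay.
Supply in terms of pb becomes qs = -367 + 4(pb + 98) = 25 + 4pb. Setting this equal to demand: 825 - 0.7pb = 25 + 4pb, so pb = 8000/47.
Sellers receive ps = 8000/47 + 98 = 12606/47; q' = 825 − 0.7·(8000/47) = 33175/47.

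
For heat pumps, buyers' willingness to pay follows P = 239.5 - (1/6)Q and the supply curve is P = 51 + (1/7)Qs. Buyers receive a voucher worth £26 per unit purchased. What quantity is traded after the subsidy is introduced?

Q' = 693

Pre-subsidy: 239.5 - (1/6)Q = 51 + (1/7)Q gives Q* = 609 and P* = 138.
With the rebate, buyers effectively pay Pb = Ps − 26, where Ps is the price sellers receive.
On the curves, Pb = 239.5 - (1/6)Q and Ps = 51 + (1/7)Q; the wedge Ps − Pb = 26 gives 51 + (1/7)Q − (239.5 - (1/6)Q) = 26, so Q' = 693.
Then Pb = 239.5 − (1/6)·693 = 124 and Ps = 51 + (1/7)·693 = 150.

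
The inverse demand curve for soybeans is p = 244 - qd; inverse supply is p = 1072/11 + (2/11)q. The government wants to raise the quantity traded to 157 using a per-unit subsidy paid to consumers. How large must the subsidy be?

Required subsidy s = 39 per unit

At q = 157, from the demand curve buyers pay pb = 244 − 1·157 = 87; from the supply curve sellers need ps = 1072/11 + (2/11)·157 = 126.
The subsidy must fill the gap: s = ps − pb = 126 − 87 = 39.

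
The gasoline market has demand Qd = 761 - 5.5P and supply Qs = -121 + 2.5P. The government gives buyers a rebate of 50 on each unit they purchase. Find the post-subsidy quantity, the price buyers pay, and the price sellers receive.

Q' = 240.5625; buyers pay 94.625; sellers receive 144.625

Pre-subsidy: 761 - 5.5P = -121 + 2.5P gives P* = 110.25, Q* = 154.625.
With the rebate, buyers effectively pay Pb = Ps − 50, where Ps is the price sellers receive.
Demand in terms of Ps becomes Qd = 761 − 5.5(Ps − 50) = 1036 - 5.5Ps. Setting this equal to supply: 1036 - 5.5Ps = -121 + 2.5Ps, so Ps = 144.625.
Buyers pay Pb = 144.625 − 50 = 94.625; Q' = -121 + 2.5·144.625 = 240.5625.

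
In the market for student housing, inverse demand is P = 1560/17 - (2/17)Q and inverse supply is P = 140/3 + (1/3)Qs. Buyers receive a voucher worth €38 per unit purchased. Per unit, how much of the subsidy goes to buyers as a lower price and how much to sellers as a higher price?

Buyers gain 228/23 per unit; sellers gain 646/23 per unit

Pre-subsidy: 1560/17 - (2/17)Q = 140/3 + (1/3)Q gives Q* = 100 and P* = 80.
With the rebate, buyers effectively pay Pb = Ps − 38, where Ps is the price sellers receive.
On the curves, Pb = 1560/17 - (2/17)Q and Ps = 140/3 + (1/3)Q; the wedge Ps − Pb = 38 gives 140/3 + (1/3)Q − (1560/17 - (2/17)Q) = 38, so Q' = 4238/23.
Then Pb = 1560/17 − (2/17)·(4238/23) = 1612/23 and Ps = 140/3 + (1/3)·(4238/23) = 2486/23.
Buyers' price falls by P* − Pb = 80 − 1612/23 = 228/23; sellers' price rises by Ps − P* = 2486/23 − 80 = 646/23.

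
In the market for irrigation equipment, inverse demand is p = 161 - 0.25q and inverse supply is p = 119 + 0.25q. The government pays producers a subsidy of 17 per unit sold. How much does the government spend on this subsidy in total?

Government cost = 2006

Pre-subsidy: 161 - 0.25q = 119 + 0.25q gives q* = 84 and p* = 140.
With the subsidy, sellers receive ps = pb + 17 for each unit, where pb is the price buyers pay.
On the curves, pb = 161 - 0.25q and ps = 119 + 0.25q; the wedge ps − pb = 17 gives 119 + 0.25q − (161 - 0.25q) = 17, so q' = 118.
Then pb = 161 − 0.25·118 = 131.5 and ps = 119 + 0.25·118 = 148.5.
Government outlay = subsidy × quantity = 17 × 118 = 2006.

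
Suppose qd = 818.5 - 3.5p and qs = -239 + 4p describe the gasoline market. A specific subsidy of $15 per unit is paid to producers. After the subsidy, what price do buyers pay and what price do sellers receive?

Pre-subsidy: 818.5 - 3.5p = -239 + 4p gives p* = 141, q* = 325.
With the subsidy, sellers receive ps = pb + 15 for each unit, where pb is the price buyers pay.
Supply in terms of pb becomes qs = -239 + 4(pb + 15) = -179 + 4pb. Setting this equal to demand: 818.5 - 3.5pb = -179 + 4pb, so pb = 133.
Sellers receive ps = 133 + 15 = 148; q' = 818.5 − 3.5·133 = 353.

Buyers pay $133; sellers receive $148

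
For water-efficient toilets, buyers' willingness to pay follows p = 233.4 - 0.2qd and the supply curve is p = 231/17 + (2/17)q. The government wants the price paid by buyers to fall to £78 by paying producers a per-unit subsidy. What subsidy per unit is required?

Required subsidy s = £27 per unit

At a buyer price of 78, quantity demanded is 1167 − 5·78 = 777.
Sellers supply 777 only when they receive ps = 231/17 + (2/17)·777 = 105.
s = ps − pb = 105 − 78 = 27.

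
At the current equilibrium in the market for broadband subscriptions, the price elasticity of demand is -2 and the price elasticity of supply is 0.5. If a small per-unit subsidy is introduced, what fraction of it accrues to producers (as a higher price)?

Producer share = 0.8

For a small subsidy around the equilibrium, the benefit split depends on the relative slopes, which at a point are proportional to the elasticities.
Buyer share = εs/(εs + |εd|) = 0.5/(0.5 + 2) = 0.2; seller share = |εd|/(εs + |εd|) = 0.8.
So producers capture 0.8 of the subsidy.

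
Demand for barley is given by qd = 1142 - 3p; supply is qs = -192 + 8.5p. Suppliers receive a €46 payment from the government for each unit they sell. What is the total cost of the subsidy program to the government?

Government cost = €41216

Pre-subsidy: 1142 - 3p = -192 + 8.5p gives p* = 116, q* = 794.
With the subsidy, sellers receive ps = pb + 46 for each unit, where pb is the price buyers pay.
Supply in terms of pb becomes qs = -192 + 8.5(pb + 46) = 199 + 8.5pb. Setting this equal to demand: 1142 - 3pb = 199 + 8.5pb, so pb = 82.
Sellers receive ps = 82 + 46 = 128; q' = 1142 − 3·82 = 896.
Government outlay = subsidy × quantity = 46 × 896 = 41216.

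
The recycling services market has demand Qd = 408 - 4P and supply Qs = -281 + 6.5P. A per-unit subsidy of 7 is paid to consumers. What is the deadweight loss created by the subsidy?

Deadweight loss = 182/3

Pre-subsidy: 408 - 4P = -281 + 6.5P gives P* = 1378/21, Q* = 3056/21.
With the rebate, buyers effectively pay Pb = Ps − 7, where Ps is the price sellers receive.
Demand in terms of Ps becomes Qd = 408 − 4(Ps − 7) = 436 - 4Ps. Setting this equal to supply: 436 - 4Ps = -281 + 6.5Ps, so Ps = 478/7.
Buyers pay Pb = 478/7 − 7 = 429/7; Q' = -281 + 6.5·(478/7) = 1140/7.
The subsidy expands output by 1140/7 − 3056/21 = 52/3 past the efficient level; on those units the gap between marginal cost and willingness to pay runs from 0 up to 7.
DWL = ½ × 7 × 52/3 = 182/3.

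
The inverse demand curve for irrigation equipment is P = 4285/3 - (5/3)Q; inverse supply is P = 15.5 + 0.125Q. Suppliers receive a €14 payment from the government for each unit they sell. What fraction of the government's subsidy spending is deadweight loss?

DWL / government spending = 6/1223

Pre-subsidy: 4285/3 - (5/3)Q = 15.5 + 0.125Q gives Q* = 33908/43 and P* = 4905/43.
With the subsidy, sellers receive Ps = Pb + 14 for each unit, where Pb is the price buyers pay.
On the curves, Pb = 4285/3 - (5/3)Q and Ps = 15.5 + 0.125Q; the wedge Ps − Pb = 14 gives 15.5 + 0.125Q − (4285/3 - (5/3)Q) = 14, so Q' = 34244/43.
Then Pb = 4285/3 − (5/3)·(34244/43) = 4345/43 and Ps = 15.5 + 0.125·(34244/43) = 4947/43.
ΔCS = ½(33908/43 + 34244/43)(4905/43 − 4345/43) = 19082560/1849; ΔPS = ½(33908/43 + 34244/43)(4947/43 − 4905/43) = 1431192/1849.
Government spending = 14 × 34244/43 = 479416/43.
DWL = ½ × 14 × (34244/43 − 33908/43) = 2352/43; fraction = (2352/43) / (479416/43) = 6/1223.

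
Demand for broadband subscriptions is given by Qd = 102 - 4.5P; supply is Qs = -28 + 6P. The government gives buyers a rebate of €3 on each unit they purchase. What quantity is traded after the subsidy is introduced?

Q' = 54

Pre-subsidy: 102 - 4.5P = -28 + 6P gives P* = 260/21, Q* = 324/7.
With the rebate, buyers effectively pay Pb = Ps − 3, where Ps is the price sellers receive.
Demand in terms of Ps becomes Qd = 102 − 4.5(Ps − 3) = 115.5 - 4.5Ps. Setting this equal to supply: 115.5 - 4.5Ps = -28 + 6Ps, so Ps = 41/3.
Buyers pay Pb = 41/3 − 3 = 32/3; Q' = -28 + 6·(41/3) = 54.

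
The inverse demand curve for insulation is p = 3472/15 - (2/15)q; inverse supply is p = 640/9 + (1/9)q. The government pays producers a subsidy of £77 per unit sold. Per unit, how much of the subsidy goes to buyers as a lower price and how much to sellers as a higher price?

Buyers gain £42 per unit; sellers gain £35 per unit

Pre-subsidy: 3472/15 - (2/15)q = 640/9 + (1/9)q gives q* = 656 and p* = 144.
With the subsidy, sellers receive ps = pb + 77 for each unit, where pb is the price buyers pay.
On the curves, pb = 3472/15 - (2/15)q and ps = 640/9 + (1/9)q; the wedge ps − pb = 77 gives 640/9 + (1/9)q − (3472/15 - (2/15)q) = 77, so q' = 971.
Then pb = 3472/15 − (2/15)·971 = 102 and ps = 640/9 + (1/9)·971 = 179.
Buyers' price falls by p* − pb = 144 − 102 = 42; sellers' price rises by ps − p* = 179 − 144 = 35.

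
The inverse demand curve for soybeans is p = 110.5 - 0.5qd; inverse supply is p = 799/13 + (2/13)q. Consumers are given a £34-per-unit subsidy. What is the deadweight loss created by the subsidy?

Deadweight loss = £884

Pre-subsidy: 110.5 - 0.5q = 799/13 + (2/13)q gives q* = 75 and p* = 73.
With the rebate, buyers effectively pay pb = ps − 34, where ps is the price sellers receive.
On the curves, pb = 110.5 - 0.5q and ps = 799/13 + (2/13)q; the wedge ps − pb = 34 gives 799/13 + (2/13)q − (110.5 - 0.5q) = 34, so q' = 127.
Then pb = 110.5 − 0.5·127 = 47 and ps = 799/13 + (2/13)·127 = 81.
The subsidy expands output by 127 − 75 = 52 past the efficient level; on those units the gap between marginal cost and willingness to pay runs from 0 up to 34.
DWL = ½ × 34 × 52 = 884.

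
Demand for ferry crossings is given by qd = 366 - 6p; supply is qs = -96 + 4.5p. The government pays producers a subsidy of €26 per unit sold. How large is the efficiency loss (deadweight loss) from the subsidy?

Pre-subsidy: 366 - 6p = -96 + 4.5p gives p* = 44, q* = 102.
With the subsidy, sellers receive ps = pb + 26 for each unit, where pb is the price buyers pay.
Supply in terms of pb becomes qs = -96 + 4.5(pb + 26) = 21 + 4.5pb. Setting this equal to demand: 366 - 6pb = 21 + 4.5pb, so pb = 230/7.
Sellers receive ps = 230/7 + 26 = 412/7; q' = 366 − 6·(230/7) = 1182/7.
The subsidy expands output by 1182/7 − 102 = 468/7 past the efficient level; on those units the gap between marginal cost and willingness to pay runs from 0 up to 26.
DWL = ½ × 26 × 468/7 = 6084/7.

Deadweight loss = 6084/7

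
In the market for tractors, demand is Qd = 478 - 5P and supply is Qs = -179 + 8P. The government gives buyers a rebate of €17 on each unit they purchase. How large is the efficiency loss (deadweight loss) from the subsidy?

Pre-subsidy: 478 - 5P = -179 + 8P gives P* = 657/13, Q* = 2929/13.
With the rebate, buyers effectively pay Pb = Ps − 17, where Ps is the price sellers receive.
Demand in terms of Ps becomes Qd = 478 − 5(Ps − 17) = 563 - 5Ps. Setting this equal to supply: 563 - 5Ps = -179 + 8Ps, so Ps = 742/13.
Buyers pay Pb = 742/13 − 17 = 521/13; Q' = -179 + 8·(742/13) = 3609/13.
The subsidy expands output by 3609/13 − 2929/13 = 680/13 past the efficient level; on those units the gap between marginal cost and willingness to pay runs from 0 up to 17.
DWL = ½ × 17 × 680/13 = 5780/13.

Deadweight loss = 5780/13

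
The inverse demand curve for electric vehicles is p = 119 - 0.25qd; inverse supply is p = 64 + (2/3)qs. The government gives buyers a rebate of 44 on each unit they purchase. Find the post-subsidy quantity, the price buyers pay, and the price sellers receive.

q' = 108; buyers pay 92; sellers receive 136

Pre-subsidy: 119 - 0.25q = 64 + (2/3)q gives q* = 60 and p* = 104.
With the rebate, buyers effectively pay pb = ps − 44, where ps is the price sellers receive.
On the curves, pb = 119 - 0.25q and ps = 64 + (2/3)q; the wedge ps − pb = 44 gives 64 + (2/3)q − (119 - 0.25q) = 44, so q' = 108.
Then pb = 119 − 0.25·108 = 92 and ps = 64 + (2/3)·108 = 136.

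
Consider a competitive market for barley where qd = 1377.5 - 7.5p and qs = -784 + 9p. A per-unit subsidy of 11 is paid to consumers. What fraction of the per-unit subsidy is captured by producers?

Pre-subsidy: 1377.5 - 7.5p = -784 + 9p gives p* = 131, q* = 395.
With the rebate, buyers effectively pay pb = ps − 11, where ps is the price sellers receive.
Demand in terms of ps becomes qd = 1377.5 − 7.5(ps − 11) = 1460 - 7.5ps. Setting this equal to supply: 1460 - 7.5ps = -784 + 9ps, so ps = 136.
Buyers pay pb = 136 − 11 = 125; q' = -784 + 9·136 = 440.
Buyers' price falls by p* − pb = 131 − 125 = 6; sellers' price rises by ps − p* = 136 − 131 = 5.
So producers capture 5/11 = 5/11 of each unit of subsidy.

Producer share = 5/11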